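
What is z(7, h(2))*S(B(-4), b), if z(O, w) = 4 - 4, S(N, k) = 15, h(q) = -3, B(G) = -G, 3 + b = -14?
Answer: 0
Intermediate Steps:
b = -17 (b = -3 - 14 = -17)
z(O, w) = 0
z(7, h(2))*S(B(-4), b) = 0*15 = 0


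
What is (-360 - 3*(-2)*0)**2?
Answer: 129600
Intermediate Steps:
(-360 - 3*(-2)*0)**2 = (-360 + 6*0)**2 = (-360 + 0)**2 = (-360)**2 = 129600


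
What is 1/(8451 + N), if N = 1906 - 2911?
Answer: 1/7446 ≈ 0.00013430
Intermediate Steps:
N = -1005
1/(8451 + N) = 1/(8451 - 1005) = 1/7446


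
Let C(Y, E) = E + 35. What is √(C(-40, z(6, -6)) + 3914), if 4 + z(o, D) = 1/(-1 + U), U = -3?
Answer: √15779/2 ≈ 62.807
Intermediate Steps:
z(o, D) = -17/4 (z(o, D) = -4 + 1/(-1 - 3) = -4 + 1/(-4) = -4 - ¼ = -17/4)
C(Y, E) = 35 + E
√(C(-40, z(6, -6)) + 3914) = √((35 - 17/4) + 3914) = √(123/4 + 3914) = √(15779/4) = √15779/2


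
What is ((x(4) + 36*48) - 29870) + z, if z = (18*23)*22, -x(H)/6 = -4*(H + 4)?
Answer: -18842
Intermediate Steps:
x(H) = 96 + 24*H (x(H) = -(-24)*(H + 4) = -(-24)*(4 + H) = -6*(-16 - 4*H) = 96 + 24*H)
z = 9108 (z = 414*22 = 9108)
((x(4) + 36*48) - 29870) + z = (((96 + 24*4) + 36*48) - 29870) + 9108 = (((96 + 96) + 1728) - 29870) + 9108 = ((192 + 1728) - 29870) + 9108 = (1920 - 29870) + 9108 = -27950 + 9108 = -18842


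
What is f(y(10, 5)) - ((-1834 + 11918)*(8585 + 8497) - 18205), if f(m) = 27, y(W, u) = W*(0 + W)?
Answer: -172236656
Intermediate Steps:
y(W, u) = W² (y(W, u) = W*W = W²)
f(y(10, 5)) - ((-1834 + 11918)*(8585 + 8497) - 18205) = 27 - ((-1834 + 11918)*(8585 + 8497) - 18205) = 27 - (10084*17082 - 18205) = 27 - (172254888 - 18205) = 27 - 1*172236683 = 27 - 172236683 = -172236656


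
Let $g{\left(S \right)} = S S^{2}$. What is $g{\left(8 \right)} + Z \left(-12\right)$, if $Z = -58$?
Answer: $1208$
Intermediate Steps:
$g{\left(S \right)} = S^{3}$
$g{\left(8 \right)} + Z \left(-12\right) = 8^{3} - -696 = 512 + 696 = 1208$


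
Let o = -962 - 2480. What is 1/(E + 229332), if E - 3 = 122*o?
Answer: -1/190589 ≈ -5.2469e-6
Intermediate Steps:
o = -3442
E = -419921 (E = 3 + 122*(-3442) = 3 - 419924 = -419921)
1/(E + 229332) = 1/(-419921 + 229332) = 1/(-190589) = -1/190589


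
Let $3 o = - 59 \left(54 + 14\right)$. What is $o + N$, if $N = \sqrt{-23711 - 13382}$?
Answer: $- \frac{4012}{3} + 7 i \sqrt{757} \approx -1337.3 + 192.6 i$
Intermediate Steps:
$o = - \frac{4012}{3}$ ($o = \frac{\left(-59\right) \left(54 + 14\right)}{3} = \frac{\left(-59\right) 68}{3} = \frac{1}{3} \left(-4012\right) = - \frac{4012}{3} \approx -1337.3$)
$N = 7 i \sqrt{757}$ ($N = \sqrt{-37093} = 7 i \sqrt{757} \approx 192.6 i$)
$o + N = - \frac{4012}{3} + 7 i \sqrt{757}$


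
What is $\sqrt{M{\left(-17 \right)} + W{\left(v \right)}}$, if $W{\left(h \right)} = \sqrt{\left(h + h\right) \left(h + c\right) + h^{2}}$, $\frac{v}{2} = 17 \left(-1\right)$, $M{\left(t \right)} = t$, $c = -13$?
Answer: $\sqrt{-17 + 16 \sqrt{17}} \approx 6.9978$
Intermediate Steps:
$v = -34$ ($v = 2 \cdot 17 \left(-1\right) = 2 \left(-17\right) = -34$)
$W{\left(h \right)} = \sqrt{h^{2} + 2 h \left(-13 + h\right)}$ ($W{\left(h \right)} = \sqrt{\left(h + h\right) \left(h - 13\right) + h^{2}} = \sqrt{2 h \left(-13 + h\right) + h^{2}} = \sqrt{h^{2} + 2 h \left(-13 + h\right)}$)
$\sqrt{M{\left(-17 \right)} + W{\left(v \right)}} = \sqrt{-17 + \sqrt{- 34 \left(-26 + 3 \left(-34\right)\right)}} = \sqrt{-17 + \sqrt{- 34 \left(-26 - 102\right)}} = \sqrt{-17 + \sqrt{\left(-34\right) \left(-128\right)}} = \sqrt{-17 + \sqrt{4352}} = \sqrt{-17 + 16 \sqrt{17}}$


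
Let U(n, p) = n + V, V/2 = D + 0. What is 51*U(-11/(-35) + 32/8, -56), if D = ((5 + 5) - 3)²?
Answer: 182631/35 ≈ 5218.0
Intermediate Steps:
D = 49 (D = (10 - 3)² = 7² = 49)
V = 98 (V = 2*(49 + 0) = 2*49 = 98)
U(n, p) = 98 + n (U(n, p) = n + 98 = 98 + n)
51*U(-11/(-35) + 32/8, -56) = 51*(98 + (-11/(-35) + 32/8)) = 51*(98 + (-11*(-1/35) + 32*(⅛))) = 51*(98 + (11/35 + 4)) = 51*(98 + 151/35) = 51*(3581/35) = 182631/35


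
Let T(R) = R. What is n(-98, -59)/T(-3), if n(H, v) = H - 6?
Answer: 104/3 ≈ 34.667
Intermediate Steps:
n(H, v) = -6 + H
n(-98, -59)/T(-3) = (-6 - 98)/(-3) = -104*(-⅓) = 104/3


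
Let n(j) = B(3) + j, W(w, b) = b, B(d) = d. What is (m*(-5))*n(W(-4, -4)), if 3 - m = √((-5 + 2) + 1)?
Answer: 15 - 5*I*√2 ≈ 15.0 - 7.0711*I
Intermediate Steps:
m = 3 - I*√2 (m = 3 - √((-5 + 2) + 1) = 3 - √(-3 + 1) = 3 - √(-2) = 3 - I*√2 ≈ 3.0 - 1.4142*I)
n(j) = 3 + j
(m*(-5))*n(W(-4, -4)) = ((3 - I*√2)*(-5))*(3 - 4) = (-15 + 5*I*√2)*(-1) = 15 - 5*I*√2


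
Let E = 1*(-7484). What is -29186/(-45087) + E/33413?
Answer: 637760710/1506491931 ≈ 0.42334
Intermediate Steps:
E = -7484
-29186/(-45087) + E/33413 = -29186/(-45087) - 7484/33413 = -29186*(-1/45087) - 7484*1/33413 = 29186/45087 - 7484/33413 = 637760710/1506491931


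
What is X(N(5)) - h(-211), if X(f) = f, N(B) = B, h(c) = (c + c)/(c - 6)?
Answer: 663/217 ≈ 3.0553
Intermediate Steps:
h(c) = 2*c/(-6 + c) (h(c) = (2*c)/(-6 + c) = 2*c/(-6 + c))
X(N(5)) - h(-211) = 5 - 2*(-211)/(-6 - 211) = 5 - 2*(-211)/(-217) = 5 - 2*(-211)*(-1)/217 = 5 - 1*422/217 = 5 - 422/217 = 663/217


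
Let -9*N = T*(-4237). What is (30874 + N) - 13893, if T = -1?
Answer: 148592/9 ≈ 16510.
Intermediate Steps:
N = -4237/9 (N = -(-1)*(-4237)/9 = -1/9*4237 = -4237/9 ≈ -470.78)
(30874 + N) - 13893 = (30874 - 4237/9) - 13893 = 273629/9 - 13893 = 148592/9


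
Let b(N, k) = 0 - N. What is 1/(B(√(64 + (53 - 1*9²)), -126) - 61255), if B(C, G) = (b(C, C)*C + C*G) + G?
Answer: -1/62173 ≈ -1.6084e-5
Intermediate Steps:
b(N, k) = -N
B(C, G) = G - C² + C*G (B(C, G) = ((-C)*C + C*G) + G = (-C² + C*G) + G = G - C² + C*G)
1/(B(√(64 + (53 - 1*9²)), -126) - 61255) = 1/((-126 - (√(64 + (53 - 1*9²)))² + √(64 + (53 - 1*9²))*(-126)) - 61255) = 1/((-126 - (√(64 + (53 - 1*81)))² + √(64 + (53 - 1*81))*(-126)) - 61255) = 1/((-126 - (√(64 + (53 - 81)))² + √(64 + (53 - 81))*(-126)) - 61255) = 1/((-126 - (√(64 - 28))² + √(64 - 28)*(-126)) - 61255) = 1/((-126 - (√36)² + √36*(-126)) - 61255) = 1/((-126 - 1*6² + 6*(-126)) - 61255) = 1/((-126 - 1*36 - 756) - 61255) = 1/((-126 - 36 - 756) - 61255) = 1/(-918 - 61255) = 1/(-62173) = -1/62173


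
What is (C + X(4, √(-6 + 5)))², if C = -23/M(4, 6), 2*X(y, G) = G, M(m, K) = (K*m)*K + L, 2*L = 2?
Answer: (46 - 145*I)²/84100 ≈ -0.22484 - 0.15862*I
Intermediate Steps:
L = 1 (L = (½)*2 = 1)
M(m, K) = 1 + m*K² (M(m, K) = (K*m)*K + 1 = m*K² + 1 = 1 + m*K²)
X(y, G) = G/2
C = -23/145 (C = -23/(1 + 4*6²) = -23/(1 + 4*36) = -23/(1 + 144) = -23/145 ≈ -0.15862)
(C + X(4, √(-6 + 5)))² = (-23/145 + √(-6 + 5)/2)² = (-23/145 + √(-1)/2)² = (-23/145 + I/2)²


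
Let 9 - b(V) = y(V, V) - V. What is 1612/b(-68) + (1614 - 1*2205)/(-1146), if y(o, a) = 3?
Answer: -9735/382 ≈ -25.484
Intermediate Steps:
b(V) = 6 + V (b(V) = 9 - (3 - V) = 9 + (-3 + V) = 6 + V)
1612/b(-68) + (1614 - 1*2205)/(-1146) = 1612/(6 - 68) + (1614 - 1*2205)/(-1146) = 1612/(-62) + (1614 - 2205)*(-1/1146) = 1612*(-1/62) - 591*(-1/1146) = -26 + 197/382 = -9735/382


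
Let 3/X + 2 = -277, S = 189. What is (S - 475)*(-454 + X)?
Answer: 12075778/93 ≈ 1.2985e+5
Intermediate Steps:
X = -1/93 (X = 3/(-2 - 277) = 3/(-279) = 3*(-1/279) = -1/93 ≈ -0.010753)
(S - 475)*(-454 + X) = (189 - 475)*(-454 - 1/93) = -286*(-42223/93) = 12075778/93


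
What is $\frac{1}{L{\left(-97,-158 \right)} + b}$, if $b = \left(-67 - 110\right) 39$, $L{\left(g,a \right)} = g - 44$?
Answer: $- \frac{1}{7044} \approx -0.00014196$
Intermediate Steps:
$L{\left(g,a \right)} = -44 + g$
$b = -6903$ ($b = \left(-177\right) 39 = -6903$)
$\frac{1}{L{\left(-97,-158 \right)} + b} = \frac{1}{\left(-44 - 97\right) - 6903} = \frac{1}{-141 - 6903} = \frac{1}{-7044} = - \frac{1}{7044}$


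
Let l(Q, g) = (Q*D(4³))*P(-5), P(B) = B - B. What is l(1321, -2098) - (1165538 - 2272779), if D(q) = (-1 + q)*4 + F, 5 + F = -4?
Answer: 1107241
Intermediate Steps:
F = -9 (F = -5 - 4 = -9)
D(q) = -13 + 4*q (D(q) = (-1 + q)*4 - 9 = (-4 + 4*q) - 9 = -13 + 4*q)
P(B) = 0
l(Q, g) = 0 (l(Q, g) = (Q*(-13 + 4*4³))*0 = (Q*(-13 + 4*64))*0 = (Q*(-13 + 256))*0 = (Q*243)*0 = (243*Q)*0 = 0)
l(1321, -2098) - (1165538 - 2272779) = 0 - (1165538 - 2272779) = 0 - 1*(-1107241) = 0 + 1107241 = 1107241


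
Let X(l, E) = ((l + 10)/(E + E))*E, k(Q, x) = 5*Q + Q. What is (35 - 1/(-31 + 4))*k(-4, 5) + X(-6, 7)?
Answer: -7550/9 ≈ -838.89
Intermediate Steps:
k(Q, x) = 6*Q
X(l, E) = 5 + l/2 (X(l, E) = ((10 + l)/((2*E)))*E = ((10 + l)*(1/(2*E)))*E = ((10 + l)/(2*E))*E = 5 + l/2)
(35 - 1/(-31 + 4))*k(-4, 5) + X(-6, 7) = (35 - 1/(-31 + 4))*(6*(-4)) + (5 + (1/2)*(-6)) = (35 - 1/(-27))*(-24) + (5 - 3) = (35 - 1*(-1/27))*(-24) + 2 = (35 + 1/27)*(-24) + 2 = (946/27)*(-24) + 2 = -7568/9 + 2 = -7550/9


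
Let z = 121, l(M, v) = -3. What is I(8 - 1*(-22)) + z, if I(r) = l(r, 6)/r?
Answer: 1209/10 ≈ 120.90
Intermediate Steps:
I(r) = -3/r
I(8 - 1*(-22)) + z = -3/(8 - 1*(-22)) + 121 = -3/(8 + 22) + 121 = -3/30 + 121 = -3*1/30 + 121 = -⅒ + 121 = 1209/10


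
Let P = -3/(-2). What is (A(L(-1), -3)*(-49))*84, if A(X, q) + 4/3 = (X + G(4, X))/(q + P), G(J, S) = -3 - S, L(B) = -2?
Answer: -2744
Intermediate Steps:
P = 3/2 (P = -½*(-3) = 3/2 ≈ 1.5000)
A(X, q) = -4/3 - 3/(3/2 + q) (A(X, q) = -4/3 + (X + (-3 - X))/(q + 3/2) = -4/3 - 3/(3/2 + q))
(A(L(-1), -3)*(-49))*84 = ((2*(-15 - 4*(-3))/(3*(3 + 2*(-3))))*(-49))*84 = ((2*(-15 + 12)/(3*(3 - 6)))*(-49))*84 = (((⅔)*(-3)/(-3))*(-49))*84 = (((⅔)*(-⅓)*(-3))*(-49))*84 = ((⅔)*(-49))*84 = -98/3*84 = -2744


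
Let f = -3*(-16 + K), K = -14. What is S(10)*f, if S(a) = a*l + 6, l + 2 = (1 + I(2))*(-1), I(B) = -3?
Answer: 540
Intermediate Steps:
l = 0 (l = -2 + (1 - 3)*(-1) = -2 - 2*(-1) = -2 + 2 = 0)
S(a) = 6 (S(a) = a*0 + 6 = 0 + 6 = 6)
f = 90 (f = -3*(-16 - 14) = -3*(-30) = 90)
S(10)*f = 6*90 = 540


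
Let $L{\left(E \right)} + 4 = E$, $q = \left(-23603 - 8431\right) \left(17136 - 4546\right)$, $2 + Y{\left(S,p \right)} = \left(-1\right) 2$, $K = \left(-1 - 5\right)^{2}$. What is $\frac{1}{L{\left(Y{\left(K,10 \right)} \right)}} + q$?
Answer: $- \frac{3226464481}{8} \approx -4.0331 \cdot 10^{8}$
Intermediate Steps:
$K = 36$ ($K = \left(-6\right)^{2} = 36$)
$Y{\left(S,p \right)} = -4$ ($Y{\left(S,p \right)} = -2 - 2 = -4$)
$q = -403308060$ ($q = \left(-32034\right) 12590 = -403308060$)
$L{\left(E \right)} = -4 + E$
$\frac{1}{L{\left(Y{\left(K,10 \right)} \right)}} + q = \frac{1}{-4 - 4} - 403308060 = \frac{1}{-8} - 403308060 = - \frac{1}{8} - 403308060 = - \frac{3226464481}{8}$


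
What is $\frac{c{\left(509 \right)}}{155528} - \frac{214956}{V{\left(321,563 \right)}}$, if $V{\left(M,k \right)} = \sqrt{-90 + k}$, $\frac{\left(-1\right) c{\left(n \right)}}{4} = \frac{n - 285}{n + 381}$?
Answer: $- \frac{56}{8651245} - \frac{214956 \sqrt{473}}{473} \approx -9883.7$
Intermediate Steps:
$c{\left(n \right)} = - \frac{4 \left(-285 + n\right)}{381 + n}$ ($c{\left(n \right)} = - 4 \frac{n - 285}{n + 381} = - 4 \frac{-285 + n}{381 + n} = - \frac{4 \left(-285 + n\right)}{381 + n}$)
$\frac{c{\left(509 \right)}}{155528} - \frac{214956}{V{\left(321,563 \right)}} = \frac{4 \frac{1}{381 + 509} \left(285 - 509\right)}{155528} - \frac{214956}{\sqrt{-90 + 563}} = \frac{4 \left(285 - 509\right)}{890} \cdot \frac{1}{155528} - \frac{214956}{\sqrt{473}} = 4 \cdot \frac{1}{890} \left(-224\right) \frac{1}{155528} - 214956 \frac{\sqrt{473}}{473} = \left(- \frac{448}{445}\right) \frac{1}{155528} - \frac{214956 \sqrt{473}}{473} = - \frac{56}{8651245} - \frac{214956 \sqrt{473}}{473}$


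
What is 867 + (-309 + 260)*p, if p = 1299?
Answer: -62784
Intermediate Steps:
867 + (-309 + 260)*p = 867 + (-309 + 260)*1299 = 867 - 49*1299 = 867 - 63651 = -62784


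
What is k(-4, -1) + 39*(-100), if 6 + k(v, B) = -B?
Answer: -3905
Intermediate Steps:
k(v, B) = -6 - B
k(-4, -1) + 39*(-100) = (-6 - 1*(-1)) + 39*(-100) = (-6 + 1) - 3900 = -5 - 3900 = -3905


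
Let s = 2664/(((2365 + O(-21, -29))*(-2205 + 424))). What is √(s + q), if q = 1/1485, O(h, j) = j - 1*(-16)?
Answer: √5702744190/12342330 ≈ 0.0061185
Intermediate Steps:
O(h, j) = 16 + j (O(h, j) = j + 16 = 16 + j)
q = 1/1485 ≈ 0.00067340
s = -111/174538 (s = 2664/(((2365 + (16 - 29))*(-2205 + 424))) = 2664/(((2365 - 13)*(-1781))) = 2664/((2352*(-1781))) = 2664/(-4188912) = 2664*(-1/4188912) = -111/174538 ≈ -0.00063596)
√(s + q) = √(-111/174538 + 1/1485) = √(9703/259188930) = √5702744190/12342330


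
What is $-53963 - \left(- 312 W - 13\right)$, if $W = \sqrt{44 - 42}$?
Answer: $-53950 + 312 \sqrt{2} \approx -53509.0$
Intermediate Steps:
$W = \sqrt{2} \approx 1.4142$
$-53963 - \left(- 312 W - 13\right) = -53963 - \left(- 312 \sqrt{2} - 13\right) = -53963 - \left(-13 - 312 \sqrt{2}\right) = -53963 + \left(13 + 312 \sqrt{2}\right) = -53950 + 312 \sqrt{2}$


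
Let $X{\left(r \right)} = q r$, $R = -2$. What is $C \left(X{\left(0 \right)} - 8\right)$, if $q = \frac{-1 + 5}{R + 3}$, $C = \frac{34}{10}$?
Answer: $- \frac{136}{5} \approx -27.2$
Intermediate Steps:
$C = \frac{17}{5}$ ($C = 34 \cdot \frac{1}{10} = \frac{17}{5} \approx 3.4$)
$q = 4$ ($q = \frac{-1 + 5}{-2 + 3} = \frac{4}{1} = 4 \cdot 1 = 4$)
$X{\left(r \right)} = 4 r$
$C \left(X{\left(0 \right)} - 8\right) = \frac{17 \left(4 \cdot 0 - 8\right)}{5} = \frac{17 \left(0 - 8\right)}{5} = \frac{17}{5} \left(-8\right) = - \frac{136}{5}$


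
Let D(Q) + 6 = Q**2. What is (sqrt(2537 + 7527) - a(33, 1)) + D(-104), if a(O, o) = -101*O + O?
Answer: 14110 + 4*sqrt(629) ≈ 14210.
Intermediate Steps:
a(O, o) = -100*O
D(Q) = -6 + Q**2
(sqrt(2537 + 7527) - a(33, 1)) + D(-104) = (sqrt(2537 + 7527) - (-100)*33) + (-6 + (-104)**2) = (sqrt(10064) - 1*(-3300)) + (-6 + 10816) = (4*sqrt(629) + 3300) + 10810 = (3300 + 4*sqrt(629)) + 10810 = 14110 + 4*sqrt(629)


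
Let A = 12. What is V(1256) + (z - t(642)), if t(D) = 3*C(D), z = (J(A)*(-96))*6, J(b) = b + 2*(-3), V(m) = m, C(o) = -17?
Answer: -2149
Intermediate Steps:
J(b) = -6 + b (J(b) = b - 6 = -6 + b)
z = -3456 (z = ((-6 + 12)*(-96))*6 = (6*(-96))*6 = -576*6 = -3456)
t(D) = -51 (t(D) = 3*(-17) = -51)
V(1256) + (z - t(642)) = 1256 + (-3456 - 1*(-51)) = 1256 + (-3456 + 51) = 1256 - 3405 = -2149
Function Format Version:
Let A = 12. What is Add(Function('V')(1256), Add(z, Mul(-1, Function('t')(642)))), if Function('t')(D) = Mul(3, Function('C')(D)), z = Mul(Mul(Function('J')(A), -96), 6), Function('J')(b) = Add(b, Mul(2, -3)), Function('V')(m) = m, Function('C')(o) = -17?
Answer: -2149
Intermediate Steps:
Function('J')(b) = Add(-6, b) (Function('J')(b) = Add(b, -6) = Add(-6, b))
z = -3456 (z = Mul(Mul(Add(-6, 12), -96), 6) = Mul(Mul(6, -96), 6) = Mul(-576, 6) = -3456)
Function('t')(D) = -51 (Function('t')(D) = Mul(3, -17) = -51)
Add(Function('V')(1256), Add(z, Mul(-1, Function('t')(642)))) = Add(1256, Add(-3456, Mul(-1, -51))) = Add(1256, Add(-3456, 51)) = Add(1256, -3405) = -2149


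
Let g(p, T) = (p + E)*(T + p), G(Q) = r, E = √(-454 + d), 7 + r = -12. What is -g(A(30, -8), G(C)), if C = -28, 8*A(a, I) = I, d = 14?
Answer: -20 + 40*I*√110 ≈ -20.0 + 419.52*I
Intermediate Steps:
A(a, I) = I/8
r = -19 (r = -7 - 12 = -19)
E = 2*I*√110 (E = √(-454 + 14) = √(-440) = 2*I*√110 ≈ 20.976*I)
G(Q) = -19
g(p, T) = (T + p)*(p + 2*I*√110) (g(p, T) = (p + 2*I*√110)*(T + p) = (T + p)*(p + 2*I*√110))
-g(A(30, -8), G(C)) = -(((⅛)*(-8))² - 19*(-8)/8 + 2*I*(-19)*√110 + 2*I*((⅛)*(-8))*√110) = -((-1)² - 19*(-1) - 38*I*√110 + 2*I*(-1)*√110) = -(1 + 19 - 38*I*√110 - 2*I*√110) = -(20 - 40*I*√110) = -20 + 40*I*√110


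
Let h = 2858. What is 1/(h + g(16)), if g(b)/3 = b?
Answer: 1/2906 ≈ 0.00034412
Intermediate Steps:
g(b) = 3*b
1/(h + g(16)) = 1/(2858 + 3*16) = 1/(2858 + 48) = 1/2906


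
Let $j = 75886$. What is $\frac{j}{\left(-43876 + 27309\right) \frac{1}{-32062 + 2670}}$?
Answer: $\frac{2230441312}{16567} \approx 1.3463 \cdot 10^{5}$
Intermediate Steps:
$\frac{j}{\left(-43876 + 27309\right) \frac{1}{-32062 + 2670}} = \frac{75886}{\left(-43876 + 27309\right) \frac{1}{-32062 + 2670}} = \frac{75886}{\left(-16567\right) \frac{1}{-29392}} = \frac{75886}{\left(-16567\right) \left(- \frac{1}{29392}\right)} = \frac{75886}{\frac{16567}{29392}} = 75886 \cdot \frac{29392}{16567} = \frac{2230441312}{16567}$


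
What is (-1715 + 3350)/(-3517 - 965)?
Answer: -545/1494 ≈ -0.36479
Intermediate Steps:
(-1715 + 3350)/(-3517 - 965) = 1635/(-4482) = 1635*(-1/4482) = -545/1494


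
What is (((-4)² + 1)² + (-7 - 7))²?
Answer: 75625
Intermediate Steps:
(((-4)² + 1)² + (-7 - 7))² = ((16 + 1)² - 14)² = (17² - 14)² = (289 - 14)² = 275² = 75625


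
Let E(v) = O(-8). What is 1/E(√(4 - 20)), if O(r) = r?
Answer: -⅛ ≈ -0.12500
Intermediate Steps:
E(v) = -8
1/E(√(4 - 20)) = 1/(-8) = -⅛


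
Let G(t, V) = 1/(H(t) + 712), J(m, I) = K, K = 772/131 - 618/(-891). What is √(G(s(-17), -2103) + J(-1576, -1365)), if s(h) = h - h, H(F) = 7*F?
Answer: √140435076597618/4616964 ≈ 2.5667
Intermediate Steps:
K = 256270/38907 (K = 772*(1/131) - 618*(-1/891) = 772/131 + 206/297 = 256270/38907 ≈ 6.5867)
J(m, I) = 256270/38907
s(h) = 0
G(t, V) = 1/(712 + 7*t) (G(t, V) = 1/(7*t + 712) = 1/(712 + 7*t))
√(G(s(-17), -2103) + J(-1576, -1365)) = √(1/(712 + 7*0) + 256270/38907) = √(1/(712 + 0) + 256270/38907) = √(1/712 + 256270/38907) = √(182503147/27701784) = √140435076597618/4616964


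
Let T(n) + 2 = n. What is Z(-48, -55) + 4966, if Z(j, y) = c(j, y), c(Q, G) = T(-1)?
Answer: 4963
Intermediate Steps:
T(n) = -2 + n
c(Q, G) = -3 (c(Q, G) = -2 - 1 = -3)
Z(j, y) = -3
Z(-48, -55) + 4966 = -3 + 4966 = 4963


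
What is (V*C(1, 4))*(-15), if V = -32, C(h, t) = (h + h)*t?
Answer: 3840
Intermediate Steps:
C(h, t) = 2*h*t (C(h, t) = (2*h)*t = 2*h*t)
(V*C(1, 4))*(-15) = -64*4*(-15) = -32*8*(-15) = -256*(-15) = 3840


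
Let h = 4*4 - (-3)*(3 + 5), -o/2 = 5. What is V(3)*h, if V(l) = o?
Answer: -400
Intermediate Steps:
o = -10 (o = -2*5 = -10)
V(l) = -10
h = 40 (h = 16 - (-3)*8 = 16 - 1*(-24) = 16 + 24 = 40)
V(3)*h = -10*40 = -400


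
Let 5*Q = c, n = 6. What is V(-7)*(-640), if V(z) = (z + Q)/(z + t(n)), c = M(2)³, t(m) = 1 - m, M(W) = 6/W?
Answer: -256/3 ≈ -85.333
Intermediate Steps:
c = 27 (c = (6/2)³ = (6*(½))³ = 3³ = 27)
Q = 27/5 (Q = (⅕)*27 = 27/5 ≈ 5.4000)
V(z) = (27/5 + z)/(-5 + z) (V(z) = (z + 27/5)/(z + (1 - 1*6)) = (27/5 + z)/(z + (1 - 6)) = (27/5 + z)/(z - 5) = (27/5 + z)/(-5 + z))
V(-7)*(-640) = ((27/5 - 7)/(-5 - 7))*(-640) = (-8/5/(-12))*(-640) = -1/12*(-8/5)*(-640) = (2/15)*(-640) = -256/3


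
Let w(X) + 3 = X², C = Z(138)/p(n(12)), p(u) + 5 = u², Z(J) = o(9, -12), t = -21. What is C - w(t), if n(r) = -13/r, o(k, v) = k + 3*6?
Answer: -245226/551 ≈ -445.06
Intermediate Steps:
o(k, v) = 18 + k (o(k, v) = k + 18 = 18 + k)
Z(J) = 27 (Z(J) = 18 + 9 = 27)
p(u) = -5 + u²
C = -3888/551 (C = 27/(-5 + (-13/12)²) = 27/(-5 + 169/144) = 27/(-551/144) = 27*(-144/551) = -3888/551 ≈ -7.0563)
w(X) = -3 + X²
C - w(t) = -3888/551 - (-3 + (-21)²) = -3888/551 - (-3 + 441) = -3888/551 - 1*438 = -3888/551 - 438 = -245226/551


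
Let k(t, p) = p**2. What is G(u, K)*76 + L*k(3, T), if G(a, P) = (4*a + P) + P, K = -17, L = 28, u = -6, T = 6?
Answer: -3400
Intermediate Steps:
G(a, P) = 2*P + 4*a (G(a, P) = (P + 4*a) + P = 2*P + 4*a)
G(u, K)*76 + L*k(3, T) = (2*(-17) + 4*(-6))*76 + 28*6**2 = (-34 - 24)*76 + 28*36 = -58*76 + 1008 = -4408 + 1008 = -3400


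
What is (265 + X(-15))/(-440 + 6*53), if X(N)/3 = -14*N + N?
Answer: -425/61 ≈ -6.9672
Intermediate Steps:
X(N) = -39*N (X(N) = 3*(-14*N + N) = 3*(-13*N) = -39*N)
(265 + X(-15))/(-440 + 6*53) = (265 - 39*(-15))/(-440 + 6*53) = (265 + 585)/(-440 + 318) = 850/(-122) = 850*(-1/122) = -425/61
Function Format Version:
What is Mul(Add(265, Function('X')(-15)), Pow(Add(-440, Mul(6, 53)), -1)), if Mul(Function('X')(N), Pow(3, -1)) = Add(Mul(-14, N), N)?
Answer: Rational(-425, 61) ≈ -6.9672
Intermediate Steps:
Function('X')(N) = Mul(-39, N) (Function('X')(N) = Mul(3, Add(Mul(-14, N), N)) = Mul(3, Mul(-13, N)) = Mul(-39, N))
Mul(Add(265, Function('X')(-15)), Pow(Add(-440, Mul(6, 53)), -1)) = Mul(Add(265, Mul(-39, -15)), Pow(Add(-440, Mul(6, 53)), -1)) = Mul(Add(265, 585), Pow(Add(-440, 318), -1)) = Mul(850, Pow(-122, -1)) = Mul(850, Rational(-1, 122)) = Rational(-425, 61)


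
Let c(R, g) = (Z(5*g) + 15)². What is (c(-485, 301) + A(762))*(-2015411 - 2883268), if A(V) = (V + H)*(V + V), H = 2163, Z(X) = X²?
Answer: -25132234958089064700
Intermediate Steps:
A(V) = 2*V*(2163 + V) (A(V) = (V + 2163)*(V + V) = (2163 + V)*(2*V) = 2*V*(2163 + V))
c(R, g) = (15 + 25*g²)² (c(R, g) = ((5*g)² + 15)² = (25*g² + 15)² = (15 + 25*g²)²)
(c(-485, 301) + A(762))*(-2015411 - 2883268) = (25*(3 + 5*301²)² + 2*762*(2163 + 762))*(-2015411 - 2883268) = (25*(3 + 5*90601)² + 2*762*2925)*(-4898679) = (25*(3 + 453005)² + 4457700)*(-4898679) = (25*453008² + 4457700)*(-4898679) = (25*205216248064 + 4457700)*(-4898679) = (5130406201600 + 4457700)*(-4898679) = 5130410659300*(-4898679) = -25132234958089064700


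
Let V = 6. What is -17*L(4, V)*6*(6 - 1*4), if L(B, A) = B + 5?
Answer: -1836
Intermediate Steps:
L(B, A) = 5 + B
-17*L(4, V)*6*(6 - 1*4) = -17*(5 + 4)*6*(6 - 1*4) = -17*9*6*(6 - 4) = -918*2 = -17*108 = -1836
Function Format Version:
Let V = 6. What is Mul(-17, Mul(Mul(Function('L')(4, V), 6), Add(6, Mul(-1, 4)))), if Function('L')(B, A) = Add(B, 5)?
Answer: -1836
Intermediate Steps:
Function('L')(B, A) = Add(5, B)
Mul(-17, Mul(Mul(Function('L')(4, V), 6), Add(6, Mul(-1, 4)))) = Mul(-17, Mul(Mul(Add(5, 4), 6), Add(6, Mul(-1, 4)))) = Mul(-17, Mul(Mul(9, 6), Add(6, -4))) = Mul(-17, Mul(54, 2)) = Mul(-17, 108) = -1836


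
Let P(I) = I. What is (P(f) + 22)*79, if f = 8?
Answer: 2370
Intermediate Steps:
(P(f) + 22)*79 = (8 + 22)*79 = 30*79 = 2370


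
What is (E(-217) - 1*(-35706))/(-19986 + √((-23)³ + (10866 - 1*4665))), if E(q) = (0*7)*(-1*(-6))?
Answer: -356810058/199723081 - 17853*I*√5966/199723081 ≈ -1.7865 - 0.0069044*I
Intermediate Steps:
E(q) = 0 (E(q) = 0*6 = 0)
(E(-217) - 1*(-35706))/(-19986 + √((-23)³ + (10866 - 1*4665))) = (0 - 1*(-35706))/(-19986 + √((-23)³ + (10866 - 1*4665))) = (0 + 35706)/(-19986 + √(-12167 + (10866 - 4665))) = 35706/(-19986 + √(-12167 + 6201)) = 35706/(-19986 + √(-5966)) = 35706/(-19986 + I*√5966)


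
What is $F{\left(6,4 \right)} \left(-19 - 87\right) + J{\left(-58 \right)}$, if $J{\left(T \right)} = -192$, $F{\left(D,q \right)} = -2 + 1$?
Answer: $-86$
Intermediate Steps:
$F{\left(D,q \right)} = -1$
$F{\left(6,4 \right)} \left(-19 - 87\right) + J{\left(-58 \right)} = - (-19 - 87) - 192 = \left(-1\right) \left(-106\right) - 192 = 106 - 192 = -86$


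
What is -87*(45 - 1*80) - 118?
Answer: 2927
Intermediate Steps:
-87*(45 - 1*80) - 118 = -87*(45 - 80) - 118 = -87*(-35) - 118 = 3045 - 118 = 2927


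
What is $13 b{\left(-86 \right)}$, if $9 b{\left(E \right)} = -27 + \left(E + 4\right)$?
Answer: $- \frac{1417}{9} \approx -157.44$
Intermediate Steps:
$b{\left(E \right)} = - \frac{23}{9} + \frac{E}{9}$ ($b{\left(E \right)} = \frac{-27 + \left(E + 4\right)}{9} = \frac{-27 + \left(4 + E\right)}{9} = \frac{-23 + E}{9} = - \frac{23}{9} + \frac{E}{9}$)
$13 b{\left(-86 \right)} = 13 \left(- \frac{23}{9} + \frac{1}{9} \left(-86\right)\right) = 13 \left(- \frac{23}{9} - \frac{86}{9}\right) = 13 \left(- \frac{109}{9}\right) = - \frac{1417}{9}$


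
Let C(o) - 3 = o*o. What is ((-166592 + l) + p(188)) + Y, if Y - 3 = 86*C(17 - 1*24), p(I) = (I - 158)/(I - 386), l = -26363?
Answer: -6219845/33 ≈ -1.8848e+5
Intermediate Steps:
p(I) = (-158 + I)/(-386 + I)
C(o) = 3 + o**2 (C(o) = 3 + o*o = 3 + o**2)
Y = 4475 (Y = 3 + 86*(3 + (17 - 1*24)**2) = 3 + 86*(3 + (17 - 24)**2) = 3 + 86*(3 + (-7)**2) = 3 + 86*(3 + 49) = 3 + 86*52 = 3 + 4472 = 4475)
((-166592 + l) + p(188)) + Y = ((-166592 - 26363) + (-158 + 188)/(-386 + 188)) + 4475 = (-192955 + 30/(-198)) + 4475 = (-192955 - 1/198*30) + 4475 = (-192955 - 5/33) + 4475 = -6367520/33 + 4475 = -6219845/33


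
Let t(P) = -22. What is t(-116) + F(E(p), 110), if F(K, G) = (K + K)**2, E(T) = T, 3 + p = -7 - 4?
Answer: 762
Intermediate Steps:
p = -14 (p = -3 + (-7 - 4) = -3 - 11 = -14)
F(K, G) = 4*K**2 (F(K, G) = (2*K)**2 = 4*K**2)
t(-116) + F(E(p), 110) = -22 + 4*(-14)**2 = -22 + 4*196 = -22 + 784 = 762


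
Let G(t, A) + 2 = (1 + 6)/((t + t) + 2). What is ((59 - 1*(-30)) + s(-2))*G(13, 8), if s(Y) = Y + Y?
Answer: -595/4 ≈ -148.75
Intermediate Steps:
G(t, A) = -2 + 7/(2 + 2*t) (G(t, A) = -2 + (1 + 6)/((t + t) + 2) = -2 + 7/(2*t + 2) = -2 + 7/(2 + 2*t))
s(Y) = 2*Y
((59 - 1*(-30)) + s(-2))*G(13, 8) = ((59 - 1*(-30)) + 2*(-2))*((3 - 4*13)/(2*(1 + 13))) = ((59 + 30) - 4)*((½)*(3 - 52)/14) = (89 - 4)*((½)*(1/14)*(-49)) = 85*(-7/4) = -595/4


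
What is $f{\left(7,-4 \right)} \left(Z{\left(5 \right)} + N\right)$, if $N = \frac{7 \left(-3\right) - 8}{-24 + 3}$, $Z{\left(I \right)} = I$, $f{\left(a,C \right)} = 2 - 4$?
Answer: $- \frac{268}{21} \approx -12.762$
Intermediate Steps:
$f{\left(a,C \right)} = -2$
$N = \frac{29}{21}$ ($N = \frac{-21 - 8}{-21} = \left(-29\right) \left(- \frac{1}{21}\right) = \frac{29}{21} \approx 1.381$)
$f{\left(7,-4 \right)} \left(Z{\left(5 \right)} + N\right) = - 2 \left(5 + \frac{29}{21}\right) = \left(-2\right) \frac{134}{21} = - \frac{268}{21}$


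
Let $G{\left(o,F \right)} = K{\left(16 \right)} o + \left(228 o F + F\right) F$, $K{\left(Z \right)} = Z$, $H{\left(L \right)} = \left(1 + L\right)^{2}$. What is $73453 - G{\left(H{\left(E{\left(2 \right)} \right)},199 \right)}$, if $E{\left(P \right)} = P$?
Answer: $-81227544$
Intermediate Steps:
$G{\left(o,F \right)} = 16 o + F \left(F + 228 F o\right)$ ($G{\left(o,F \right)} = 16 o + \left(228 o F + F\right) F = 16 o + \left(228 F o + F\right) F = 16 o + \left(F + 228 F o\right) F = 16 o + F \left(F + 228 F o\right)$)
$73453 - G{\left(H{\left(E{\left(2 \right)} \right)},199 \right)} = 73453 - \left(199^{2} + 16 \left(1 + 2\right)^{2} + 228 \left(1 + 2\right)^{2} \cdot 199^{2}\right) = 73453 - \left(39601 + 16 \cdot 3^{2} + 228 \cdot 3^{2} \cdot 39601\right) = 73453 - \left(39601 + 16 \cdot 9 + 228 \cdot 9 \cdot 39601\right) = 73453 - \left(39601 + 144 + 81261252\right) = 73453 - 81300997 = -81227544$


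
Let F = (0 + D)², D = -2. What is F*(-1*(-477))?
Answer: 1908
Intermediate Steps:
F = 4 (F = (0 - 2)² = (-2)² = 4)
F*(-1*(-477)) = 4*(-1*(-477)) = 4*477 = 1908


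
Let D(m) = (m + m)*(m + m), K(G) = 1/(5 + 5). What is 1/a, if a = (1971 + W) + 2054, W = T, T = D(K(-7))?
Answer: 25/100626 ≈ 0.00024844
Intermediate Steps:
K(G) = ⅒ (K(G) = 1/10 = ⅒)
D(m) = 4*m² (D(m) = (2*m)*(2*m) = 4*m²)
T = 1/25 (T = 4*(⅒)² = 4*(1/100) = 1/25 ≈ 0.040000)
W = 1/25 ≈ 0.040000
a = 100626/25 (a = (1971 + 1/25) + 2054 = 49276/25 + 2054 = 100626/25 ≈ 4025.0)
1/a = 1/(100626/25) = 25/100626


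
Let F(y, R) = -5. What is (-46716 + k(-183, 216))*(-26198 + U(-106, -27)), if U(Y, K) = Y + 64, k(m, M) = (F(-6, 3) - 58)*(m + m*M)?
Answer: -64421220480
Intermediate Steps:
k(m, M) = -63*m - 63*M*m (k(m, M) = (-5 - 58)*(m + m*M) = -63*(m + M*m) = -63*m - 63*M*m)
U(Y, K) = 64 + Y
(-46716 + k(-183, 216))*(-26198 + U(-106, -27)) = (-46716 - 63*(-183)*(1 + 216))*(-26198 + (64 - 106)) = (-46716 - 63*(-183)*217)*(-26198 - 42) = (-46716 + 2501793)*(-26240) = 2455077*(-26240) = -64421220480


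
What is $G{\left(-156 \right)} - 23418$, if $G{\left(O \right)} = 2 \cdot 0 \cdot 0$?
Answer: $-23418$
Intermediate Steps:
$G{\left(O \right)} = 0$ ($G{\left(O \right)} = 0 \cdot 0 = 0$)
$G{\left(-156 \right)} - 23418 = 0 - 23418 = -23418$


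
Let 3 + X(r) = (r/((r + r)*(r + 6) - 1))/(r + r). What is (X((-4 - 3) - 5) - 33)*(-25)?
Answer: 257375/286 ≈ 899.91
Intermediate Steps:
X(r) = -3 + 1/(2*(-1 + 2*r*(6 + r))) (X(r) = -3 + (r/((r + r)*(r + 6) - 1))/(r + r) = -3 + (r/((2*r)*(6 + r) - 1))/((2*r)) = -3 + (r/(2*r*(6 + r) - 1))*(1/(2*r)) = -3 + (r/(-1 + 2*r*(6 + r)))*(1/(2*r)) = -3 + 1/(2*(-1 + 2*r*(6 + r))))
(X((-4 - 3) - 5) - 33)*(-25) = ((7 - 72*((-4 - 3) - 5) - 12*((-4 - 3) - 5)²)/(2*(-1 + 2*((-4 - 3) - 5)² + 12*((-4 - 3) - 5))) - 33)*(-25) = ((7 - 72*(-7 - 5) - 12*(-7 - 5)²)/(2*(-1 + 2*(-7 - 5)² + 12*(-7 - 5))) - 33)*(-25) = ((7 - 72*(-12) - 12*(-12)²)/(2*(-1 + 2*(-12)² + 12*(-12))) - 33)*(-25) = ((7 + 864 - 12*144)/(2*(-1 + 2*144 - 144)) - 33)*(-25) = ((7 + 864 - 1728)/(2*(-1 + 288 - 144)) - 33)*(-25) = ((½)*(-857)/143 - 33)*(-25) = ((½)*(1/143)*(-857) - 33)*(-25) = (-857/286 - 33)*(-25) = -10295/286*(-25) = 257375/286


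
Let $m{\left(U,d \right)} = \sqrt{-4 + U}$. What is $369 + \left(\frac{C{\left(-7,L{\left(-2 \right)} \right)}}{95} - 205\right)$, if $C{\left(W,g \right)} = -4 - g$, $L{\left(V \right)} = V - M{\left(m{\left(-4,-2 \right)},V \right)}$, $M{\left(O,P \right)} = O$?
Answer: $\frac{15578}{95} + \frac{2 i \sqrt{2}}{95} \approx 163.98 + 0.029773 i$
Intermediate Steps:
$L{\left(V \right)} = V - 2 i \sqrt{2}$ ($L{\left(V \right)} = V - \sqrt{-4 - 4} = V - \sqrt{-8} = V - 2 i \sqrt{2}$)
$369 + \left(\frac{C{\left(-7,L{\left(-2 \right)} \right)}}{95} - 205\right) = 369 - \left(205 - \frac{-4 - \left(-2 - 2 i \sqrt{2}\right)}{95}\right) = 369 - \left(205 - \left(-4 + \left(2 + 2 i \sqrt{2}\right)\right) \frac{1}{95}\right) = 369 - \left(205 - \left(-2 + 2 i \sqrt{2}\right) \frac{1}{95}\right) = 369 - \left(\frac{19477}{95} - \frac{2 i \sqrt{2}}{95}\right) = \frac{15578}{95} + \frac{2 i \sqrt{2}}{95}$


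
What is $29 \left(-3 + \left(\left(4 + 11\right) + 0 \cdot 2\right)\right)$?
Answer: $348$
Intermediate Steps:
$29 \left(-3 + \left(\left(4 + 11\right) + 0 \cdot 2\right)\right) = 29 \left(-3 + \left(15 + 0\right)\right) = 29 \left(-3 + 15\right) = 29 \cdot 12 = 348$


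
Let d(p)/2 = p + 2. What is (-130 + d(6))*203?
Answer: -23142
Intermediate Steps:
d(p) = 4 + 2*p (d(p) = 2*(p + 2) = 2*(2 + p) = 4 + 2*p)
(-130 + d(6))*203 = (-130 + (4 + 2*6))*203 = (-130 + (4 + 12))*203 = (-130 + 16)*203 = -114*203 = -23142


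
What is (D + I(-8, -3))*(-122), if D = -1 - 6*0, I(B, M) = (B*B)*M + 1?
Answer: 23424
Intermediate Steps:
I(B, M) = 1 + M*B**2 (I(B, M) = B**2*M + 1 = M*B**2 + 1 = 1 + M*B**2)
D = -1 (D = -1 + 0 = -1)
(D + I(-8, -3))*(-122) = (-1 + (1 - 3*(-8)**2))*(-122) = (-1 + (1 - 3*64))*(-122) = (-1 + (1 - 192))*(-122) = (-1 - 191)*(-122) = -192*(-122) = 23424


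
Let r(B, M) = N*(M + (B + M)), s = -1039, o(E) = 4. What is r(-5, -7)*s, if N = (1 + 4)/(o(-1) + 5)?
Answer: 98705/9 ≈ 10967.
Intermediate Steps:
N = 5/9 (N = (1 + 4)/(4 + 5) = 5/9 ≈ 0.55556)
r(B, M) = 5*B/9 + 10*M/9 (r(B, M) = 5*(M + (B + M))/9 = 5*(B + 2*M)/9 = 5*B/9 + 10*M/9)
r(-5, -7)*s = ((5/9)*(-5) + (10/9)*(-7))*(-1039) = (-25/9 - 70/9)*(-1039) = -95/9*(-1039) = 98705/9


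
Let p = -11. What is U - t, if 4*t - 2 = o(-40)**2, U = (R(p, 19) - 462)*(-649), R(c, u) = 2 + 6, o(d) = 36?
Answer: 588643/2 ≈ 2.9432e+5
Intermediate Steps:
R(c, u) = 8
U = 294646 (U = (8 - 462)*(-649) = -454*(-649) = 294646)
t = 649/2 (t = 1/2 + (1/4)*36**2 = 1/2 + (1/4)*1296 = 1/2 + 324 = 649/2 ≈ 324.50)
U - t = 294646 - 1*649/2 = 294646 - 649/2 = 588643/2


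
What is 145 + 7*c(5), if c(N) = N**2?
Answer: 320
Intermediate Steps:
145 + 7*c(5) = 145 + 7*5**2 = 145 + 7*25 = 145 + 175 = 320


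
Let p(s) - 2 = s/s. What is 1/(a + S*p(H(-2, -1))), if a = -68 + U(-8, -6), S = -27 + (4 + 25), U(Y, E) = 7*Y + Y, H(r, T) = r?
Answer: -1/126 ≈ -0.0079365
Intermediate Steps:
U(Y, E) = 8*Y
p(s) = 3 (p(s) = 2 + s/s = 2 + 1 = 3)
S = 2 (S = -27 + 29 = 2)
a = -132 (a = -68 + 8*(-8) = -68 - 64 = -132)
1/(a + S*p(H(-2, -1))) = 1/(-132 + 2*3) = 1/(-132 + 6) = 1/(-126) = -1/126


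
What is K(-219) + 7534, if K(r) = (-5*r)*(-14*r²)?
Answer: -735234596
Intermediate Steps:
K(r) = 70*r³
K(-219) + 7534 = 70*(-219)³ + 7534 = 70*(-10503459) + 7534 = -735242130 + 7534 = -735234596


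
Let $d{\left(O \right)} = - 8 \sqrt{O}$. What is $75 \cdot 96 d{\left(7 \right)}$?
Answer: $- 57600 \sqrt{7} \approx -1.524 \cdot 10^{5}$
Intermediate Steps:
$75 \cdot 96 d{\left(7 \right)} = 75 \cdot 96 \left(- 8 \sqrt{7}\right) = 7200 \left(- 8 \sqrt{7}\right) = - 57600 \sqrt{7}$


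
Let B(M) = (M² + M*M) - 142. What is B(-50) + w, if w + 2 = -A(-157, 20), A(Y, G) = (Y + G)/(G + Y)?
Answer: 4855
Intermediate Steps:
A(Y, G) = 1 (A(Y, G) = (G + Y)/(G + Y) = 1)
B(M) = -142 + 2*M² (B(M) = (M² + M²) - 142 = 2*M² - 142 = -142 + 2*M²)
w = -3 (w = -2 - 1*1 = -2 - 1 = -3)
B(-50) + w = (-142 + 2*(-50)²) - 3 = (-142 + 2*2500) - 3 = (-142 + 5000) - 3 = 4858 - 3 = 4855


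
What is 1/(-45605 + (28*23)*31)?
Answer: -1/25641 ≈ -3.9000e-5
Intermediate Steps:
1/(-45605 + (28*23)*31) = 1/(-45605 + 644*31) = 1/(-45605 + 19964) = 1/(-25641) = -1/25641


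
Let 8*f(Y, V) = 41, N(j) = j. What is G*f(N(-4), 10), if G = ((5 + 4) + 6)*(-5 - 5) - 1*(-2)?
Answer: -1517/2 ≈ -758.50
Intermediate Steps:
G = -148 (G = (9 + 6)*(-10) + 2 = 15*(-10) + 2 = -150 + 2 = -148)
f(Y, V) = 41/8 (f(Y, V) = (⅛)*41 = 41/8)
G*f(N(-4), 10) = -148*41/8 = -1517/2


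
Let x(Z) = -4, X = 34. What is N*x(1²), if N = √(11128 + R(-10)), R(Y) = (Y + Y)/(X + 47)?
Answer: -8*√225337/9 ≈ -421.95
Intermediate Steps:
R(Y) = 2*Y/81 (R(Y) = (Y + Y)/(34 + 47) = (2*Y)/81 = (2*Y)*(1/81) = 2*Y/81)
N = 2*√225337/9 (N = √(11128 + (2/81)*(-10)) = √(11128 - 20/81) = √(901348/81) = 2*√225337/9 ≈ 105.49)
N*x(1²) = (2*√225337/9)*(-4) = -8*√225337/9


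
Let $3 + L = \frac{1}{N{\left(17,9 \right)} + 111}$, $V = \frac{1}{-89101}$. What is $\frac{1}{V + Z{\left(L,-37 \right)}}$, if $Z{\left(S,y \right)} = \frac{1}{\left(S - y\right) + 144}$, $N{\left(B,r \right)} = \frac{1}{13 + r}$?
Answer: $\frac{38747886476}{217238867} \approx 178.37$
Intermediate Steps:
$V = - \frac{1}{89101} \approx -1.1223 \cdot 10^{-5}$
$L = - \frac{7307}{2443}$ ($L = -3 + \frac{1}{\frac{1}{13 + 9} + 111} = -3 + \frac{1}{\frac{1}{22} + 111} = -3 + \frac{1}{\frac{2443}{22}} = -3 + \frac{22}{2443} = - \frac{7307}{2443} \approx -2.991$)
$Z{\left(S,y \right)} = \frac{1}{144 + S - y}$
$\frac{1}{V + Z{\left(L,-37 \right)}} = \frac{1}{- \frac{1}{89101} + \frac{1}{144 - \frac{7307}{2443} - -37}} = \frac{1}{- \frac{1}{89101} + \frac{1}{144 - \frac{7307}{2443} + 37}} = \frac{1}{- \frac{1}{89101} + \frac{1}{\frac{434876}{2443}}} = \frac{1}{- \frac{1}{89101} + \frac{2443}{434876}} = \frac{1}{\frac{217238867}{38747886476}} = \frac{38747886476}{217238867}$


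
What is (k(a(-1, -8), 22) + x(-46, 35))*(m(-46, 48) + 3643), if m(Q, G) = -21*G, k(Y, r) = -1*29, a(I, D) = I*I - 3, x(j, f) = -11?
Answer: -105400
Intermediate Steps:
a(I, D) = -3 + I² (a(I, D) = I² - 3 = -3 + I²)
k(Y, r) = -29
m(Q, G) = -21*G
(k(a(-1, -8), 22) + x(-46, 35))*(m(-46, 48) + 3643) = (-29 - 11)*(-21*48 + 3643) = -40*(-1008 + 3643) = -40*2635 = -105400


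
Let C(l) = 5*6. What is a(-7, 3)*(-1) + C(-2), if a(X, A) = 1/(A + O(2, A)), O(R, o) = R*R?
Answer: 209/7 ≈ 29.857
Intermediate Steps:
O(R, o) = R²
C(l) = 30
a(X, A) = 1/(4 + A) (a(X, A) = 1/(A + 2²) = 1/(A + 4) = 1/(4 + A))
a(-7, 3)*(-1) + C(-2) = -1/(4 + 3) + 30 = -1/7 + 30 = (⅐)*(-1) + 30 = -⅐ + 30 = 209/7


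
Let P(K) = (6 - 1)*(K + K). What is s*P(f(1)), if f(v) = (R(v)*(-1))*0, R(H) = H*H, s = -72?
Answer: 0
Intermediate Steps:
R(H) = H²
f(v) = 0 (f(v) = (v²*(-1))*0 = -v²*0 = 0)
P(K) = 10*K (P(K) = 5*(2*K) = 10*K)
s*P(f(1)) = -720*0 = -72*0 = 0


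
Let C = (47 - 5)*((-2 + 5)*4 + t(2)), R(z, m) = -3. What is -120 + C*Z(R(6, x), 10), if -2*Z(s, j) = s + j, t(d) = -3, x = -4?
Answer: -1443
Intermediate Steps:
Z(s, j) = -j/2 - s/2 (Z(s, j) = -(s + j)/2 = -(j + s)/2 = -j/2 - s/2)
C = 378 (C = (47 - 5)*((-2 + 5)*4 - 3) = 42*(3*4 - 3) = 42*(12 - 3) = 42*9 = 378)
-120 + C*Z(R(6, x), 10) = -120 + 378*(-½*10 - ½*(-3)) = -120 + 378*(-5 + 3/2) = -120 + 378*(-7/2) = -120 - 1323 = -1443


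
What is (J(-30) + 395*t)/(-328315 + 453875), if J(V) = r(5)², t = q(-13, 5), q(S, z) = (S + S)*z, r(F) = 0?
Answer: -5135/12556 ≈ -0.40897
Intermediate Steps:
q(S, z) = 2*S*z (q(S, z) = (2*S)*z = 2*S*z)
t = -130 (t = 2*(-13)*5 = -130)
J(V) = 0 (J(V) = 0² = 0)
(J(-30) + 395*t)/(-328315 + 453875) = (0 + 395*(-130))/(-328315 + 453875) = (0 - 51350)/125560 = -51350*1/125560 = -5135/12556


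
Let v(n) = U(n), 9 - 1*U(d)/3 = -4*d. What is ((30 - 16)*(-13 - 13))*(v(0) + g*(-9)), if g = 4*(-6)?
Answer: -88452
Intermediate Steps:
U(d) = 27 + 12*d (U(d) = 27 - (-12)*d = 27 + 12*d)
g = -24
v(n) = 27 + 12*n
((30 - 16)*(-13 - 13))*(v(0) + g*(-9)) = ((30 - 16)*(-13 - 13))*((27 + 12*0) - 24*(-9)) = (14*(-26))*((27 + 0) + 216) = -364*(27 + 216) = -364*243 = -88452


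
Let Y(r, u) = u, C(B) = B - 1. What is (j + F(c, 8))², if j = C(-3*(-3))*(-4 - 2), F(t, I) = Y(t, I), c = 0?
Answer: 1600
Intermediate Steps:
C(B) = -1 + B
F(t, I) = I
j = -48 (j = (-1 - 3*(-3))*(-4 - 2) = (-1 + 9)*(-6) = 8*(-6) = -48)
(j + F(c, 8))² = (-48 + 8)² = (-40)² = 1600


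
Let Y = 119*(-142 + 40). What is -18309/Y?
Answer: 359/238 ≈ 1.5084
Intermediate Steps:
Y = -12138 (Y = 119*(-102) = -12138)
-18309/Y = -18309/(-12138) = -18309*(-1/12138) = 359/238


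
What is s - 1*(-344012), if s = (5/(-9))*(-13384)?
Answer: 3163028/9 ≈ 3.5145e+5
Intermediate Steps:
s = 66920/9 (s = (5*(-⅑))*(-13384) = -5/9*(-13384) = 66920/9 ≈ 7435.6)
s - 1*(-344012) = 66920/9 - 1*(-344012) = 66920/9 + 344012 = 3163028/9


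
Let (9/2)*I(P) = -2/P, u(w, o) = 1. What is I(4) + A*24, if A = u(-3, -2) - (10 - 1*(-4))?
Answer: -2809/9 ≈ -312.11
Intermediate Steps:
I(P) = -4/(9*P) (I(P) = 2*(-2/P)/9 = -4/(9*P))
A = -13 (A = 1 - (10 - 1*(-4)) = 1 - (10 + 4) = 1 - 1*14 = 1 - 14 = -13)
I(4) + A*24 = -4/9/4 - 13*24 = -4/9*¼ - 312 = -⅑ - 312 = -2809/9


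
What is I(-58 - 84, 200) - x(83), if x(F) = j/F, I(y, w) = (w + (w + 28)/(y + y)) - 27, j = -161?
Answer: 1026189/5893 ≈ 174.14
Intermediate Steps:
I(y, w) = -27 + w + (28 + w)/(2*y) (I(y, w) = (w + (28 + w)/((2*y))) - 27 = (w + (28 + w)*(1/(2*y))) - 27 = (w + (28 + w)/(2*y)) - 27 = -27 + w + (28 + w)/(2*y))
x(F) = -161/F
I(-58 - 84, 200) - x(83) = (14 + (½)*200 + (-58 - 84)*(-27 + 200))/(-58 - 84) - (-161)/83 = (14 + 100 - 142*173)/(-142) - (-161)/83 = -(14 + 100 - 24566)/142 - 1*(-161/83) = -1/142*(-24452) + 161/83 = 12226/71 + 161/83 = 1026189/5893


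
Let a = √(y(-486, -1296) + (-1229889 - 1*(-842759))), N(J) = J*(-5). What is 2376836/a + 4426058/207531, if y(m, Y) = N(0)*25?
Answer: 4426058/207531 - 1188418*I*√387130/193565 ≈ 21.327 - 3820.1*I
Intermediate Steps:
N(J) = -5*J
y(m, Y) = 0 (y(m, Y) = -5*0*25 = 0*25 = 0)
a = I*√387130 (a = √(0 + (-1229889 - 1*(-842759))) = √(0 + (-1229889 + 842759)) = √(0 - 387130) = √(-387130) = I*√387130 ≈ 622.2*I)
2376836/a + 4426058/207531 = 2376836/((I*√387130)) + 4426058/207531 = 2376836*(-I*√387130/387130) + 4426058*(1/207531) = -1188418*I*√387130/193565 + 4426058/207531 = 4426058/207531 - 1188418*I*√387130/193565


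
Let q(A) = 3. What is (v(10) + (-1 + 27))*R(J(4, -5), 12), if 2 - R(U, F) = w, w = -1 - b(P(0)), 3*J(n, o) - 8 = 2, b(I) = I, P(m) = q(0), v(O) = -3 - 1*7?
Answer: 96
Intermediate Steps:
v(O) = -10 (v(O) = -3 - 7 = -10)
P(m) = 3
J(n, o) = 10/3 (J(n, o) = 8/3 + (⅓)*2 = 8/3 + ⅔ = 10/3)
w = -4 (w = -1 - 1*3 = -1 - 3 = -4)
R(U, F) = 6 (R(U, F) = 2 - 1*(-4) = 2 + 4 = 6)
(v(10) + (-1 + 27))*R(J(4, -5), 12) = (-10 + (-1 + 27))*6 = (-10 + 26)*6 = 16*6 = 96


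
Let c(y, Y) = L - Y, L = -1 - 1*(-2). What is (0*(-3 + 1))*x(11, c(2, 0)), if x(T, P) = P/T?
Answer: 0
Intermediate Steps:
L = 1 (L = -1 + 2 = 1)
c(y, Y) = 1 - Y
x(T, P) = P/T
(0*(-3 + 1))*x(11, c(2, 0)) = (0*(-3 + 1))*((1 - 1*0)/11) = (0*(-2))*((1 + 0)*(1/11)) = 0*(1*(1/11)) = 0*(1/11) = 0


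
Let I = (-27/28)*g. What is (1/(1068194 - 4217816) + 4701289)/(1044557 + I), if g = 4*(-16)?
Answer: 14807283262757/3290154084126 ≈ 4.5005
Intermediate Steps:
g = -64
I = 432/7 (I = -27/28*(-64) = 432/7 ≈ 61.714)
(1/(1068194 - 4217816) + 4701289)/(1044557 + I) = (1/(1068194 - 4217816) + 4701289)/(1044557 + 432/7) = (1/(-3149622) + 4701289)/(7312331/7) = (-1/3149622 + 4701289)*(7/7312331) = (14807283262757/3149622)*(7/7312331) = 14807283262757/3290154084126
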